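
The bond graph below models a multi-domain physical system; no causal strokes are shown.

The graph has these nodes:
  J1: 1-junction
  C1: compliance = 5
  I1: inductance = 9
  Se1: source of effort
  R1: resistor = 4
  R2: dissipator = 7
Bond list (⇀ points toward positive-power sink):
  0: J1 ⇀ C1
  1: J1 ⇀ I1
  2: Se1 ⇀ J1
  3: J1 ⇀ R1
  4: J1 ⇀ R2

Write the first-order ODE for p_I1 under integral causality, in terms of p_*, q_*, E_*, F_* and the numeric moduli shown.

dp_I1/dt = E_Se1 - 11*p_I1/9 - q_C1/5

#2 →J1  (Se1 (Se) sets effort on bond)
#0 →J1  (prefer integral on C1)
#1 →I1  (I1 integral (f out))
#3 →J1  (1-jn J1 has f-setter on 1)
#4 →J1  (J1 flow already set via bond 1)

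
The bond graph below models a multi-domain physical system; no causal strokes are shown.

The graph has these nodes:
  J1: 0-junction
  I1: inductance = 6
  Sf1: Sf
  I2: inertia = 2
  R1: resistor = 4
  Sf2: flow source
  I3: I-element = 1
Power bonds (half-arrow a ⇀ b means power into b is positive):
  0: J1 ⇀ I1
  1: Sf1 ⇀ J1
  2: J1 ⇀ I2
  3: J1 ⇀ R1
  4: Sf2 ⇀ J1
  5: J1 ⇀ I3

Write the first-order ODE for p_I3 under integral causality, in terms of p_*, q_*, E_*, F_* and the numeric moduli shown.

β1 stroke at Sf1  (Sf1 (Sf) sets flow on bond)
β4 stroke at Sf2  (source Sf2 imposes f)
β0 stroke at I1  (I1 integral (f out))
β2 stroke at I2  (I2 integral (f out))
β5 stroke at I3  (prefer integral on I3)
β3 stroke at J1  (only one effort-in slot at J1)

dp_I3/dt = 4*F_Sf1 + 4*F_Sf2 - 2*p_I1/3 - 2*p_I2 - 4*p_I3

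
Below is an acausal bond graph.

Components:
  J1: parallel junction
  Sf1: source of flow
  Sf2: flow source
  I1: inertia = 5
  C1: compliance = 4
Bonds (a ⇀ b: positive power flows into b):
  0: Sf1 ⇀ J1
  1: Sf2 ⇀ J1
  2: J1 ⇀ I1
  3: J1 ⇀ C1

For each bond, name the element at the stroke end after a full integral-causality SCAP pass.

bond 0 stroke at Sf1  (source Sf1 imposes f)
bond 1 stroke at Sf2  (Sf2 fixes flow; stroke at Sf2)
bond 2 stroke at I1  (I1 outputs flow p/I1)
bond 3 stroke at J1  (J1 needs exactly one e-in)

β0 |Sf1
β1 |Sf2
β2 |I1
β3 |J1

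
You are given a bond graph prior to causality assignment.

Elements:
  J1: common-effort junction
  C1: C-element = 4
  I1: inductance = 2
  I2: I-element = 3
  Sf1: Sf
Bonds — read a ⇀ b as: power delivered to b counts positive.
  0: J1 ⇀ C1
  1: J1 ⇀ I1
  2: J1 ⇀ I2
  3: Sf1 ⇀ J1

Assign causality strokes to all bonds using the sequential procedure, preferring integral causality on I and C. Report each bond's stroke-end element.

#0 →J1
#1 →I1
#2 →I2
#3 →Sf1

b3 →Sf1  (Sf1: flow source, stroke at near end)
b0 →J1  (C1 integral (e out))
b1 →I1  (J1 effort already set via bond 0)
b2 →I2  (J1: bond 0 brought effort, rest push out)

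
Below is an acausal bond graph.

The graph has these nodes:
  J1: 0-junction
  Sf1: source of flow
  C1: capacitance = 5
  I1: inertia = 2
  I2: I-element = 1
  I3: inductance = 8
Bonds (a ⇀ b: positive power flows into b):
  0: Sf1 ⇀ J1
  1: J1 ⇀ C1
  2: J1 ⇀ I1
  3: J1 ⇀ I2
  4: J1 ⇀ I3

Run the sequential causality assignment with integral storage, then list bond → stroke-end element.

b0 stroke→Sf1
b1 stroke→J1
b2 stroke→I1
b3 stroke→I2
b4 stroke→I3

b0 stroke→Sf1  (source Sf1 imposes f)
b1 stroke→J1  (C1 integral (e out))
b2 stroke→I1  (0-jn J1 has e-setter on 1)
b3 stroke→I2  (0-jn J1 has e-setter on 1)
b4 stroke→I3  (J1: bond 1 brought effort, rest push out)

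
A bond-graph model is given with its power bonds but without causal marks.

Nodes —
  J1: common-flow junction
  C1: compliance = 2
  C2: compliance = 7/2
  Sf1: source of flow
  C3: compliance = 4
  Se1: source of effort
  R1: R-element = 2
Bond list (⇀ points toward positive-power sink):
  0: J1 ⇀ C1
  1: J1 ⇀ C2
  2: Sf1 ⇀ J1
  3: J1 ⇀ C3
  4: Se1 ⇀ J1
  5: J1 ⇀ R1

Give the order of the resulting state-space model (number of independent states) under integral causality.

β2 stroke at Sf1  (source Sf1 imposes f)
β4 stroke at J1  (Se1 (Se) sets effort on bond)
β0 stroke at J1  (J1: bond 2 brought flow, rest push out)
β1 stroke at J1  (J1 flow already set via bond 2)
β3 stroke at J1  (J1 flow already set via bond 2)
β5 stroke at J1  (1-jn J1 has f-setter on 2)

3  (C1, C2, C3 all integral)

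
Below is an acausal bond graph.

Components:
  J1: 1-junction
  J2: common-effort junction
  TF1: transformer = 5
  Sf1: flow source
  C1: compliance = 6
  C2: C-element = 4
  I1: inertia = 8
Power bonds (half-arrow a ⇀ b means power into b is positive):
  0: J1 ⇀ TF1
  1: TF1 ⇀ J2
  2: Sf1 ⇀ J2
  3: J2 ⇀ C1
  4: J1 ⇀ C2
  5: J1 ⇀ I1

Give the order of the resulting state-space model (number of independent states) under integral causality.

β2 stroke→Sf1  (Sf1: flow source, stroke at near end)
β3 stroke→J2  (prefer integral on C1)
β1 stroke→TF1  (J2 effort already set via bond 3)
β0 stroke→J1  (TF TF1: opposite of bond 1)
β4 stroke→J1  (C2 outputs effort q/C2)
β5 stroke→I1  (J1: last free bond brings flow in)

3  (C1, C2, I1 all integral)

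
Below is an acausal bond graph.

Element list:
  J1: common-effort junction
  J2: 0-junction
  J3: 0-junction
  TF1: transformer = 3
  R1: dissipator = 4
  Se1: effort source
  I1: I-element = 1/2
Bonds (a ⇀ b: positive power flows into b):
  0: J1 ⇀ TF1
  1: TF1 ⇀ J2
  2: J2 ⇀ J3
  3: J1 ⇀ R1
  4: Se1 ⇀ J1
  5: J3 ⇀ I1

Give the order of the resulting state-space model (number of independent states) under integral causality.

1  (I1 all integral)

bond 4 →J1  (Se1 (Se) sets effort on bond)
bond 0 →TF1  (0-jn J1 has e-setter on 4)
bond 3 →R1  (J1: bond 4 brought effort, rest push out)
bond 1 →J2  (TF TF1: opposite of bond 0)
bond 2 →J3  (0-jn J2 has e-setter on 1)
bond 5 →I1  (common-e at J3 fixed by 2)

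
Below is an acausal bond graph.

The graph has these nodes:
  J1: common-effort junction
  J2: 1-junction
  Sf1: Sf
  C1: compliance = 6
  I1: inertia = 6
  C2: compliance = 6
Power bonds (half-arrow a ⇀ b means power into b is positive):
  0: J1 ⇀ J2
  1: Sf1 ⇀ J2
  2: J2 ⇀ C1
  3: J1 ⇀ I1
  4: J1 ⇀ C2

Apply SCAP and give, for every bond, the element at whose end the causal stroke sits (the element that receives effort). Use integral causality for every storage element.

b1 stroke→Sf1  (Sf1 fixes flow; stroke at Sf1)
b0 stroke→J2  (J2: bond 1 brought flow, rest push out)
b2 stroke→J2  (J2 flow already set via bond 1)
b3 stroke→I1  (I1: I, integral causality)
b4 stroke→J1  (J1: last free bond brings effort in)

β0 stroke→J2
β1 stroke→Sf1
β2 stroke→J2
β3 stroke→I1
β4 stroke→J1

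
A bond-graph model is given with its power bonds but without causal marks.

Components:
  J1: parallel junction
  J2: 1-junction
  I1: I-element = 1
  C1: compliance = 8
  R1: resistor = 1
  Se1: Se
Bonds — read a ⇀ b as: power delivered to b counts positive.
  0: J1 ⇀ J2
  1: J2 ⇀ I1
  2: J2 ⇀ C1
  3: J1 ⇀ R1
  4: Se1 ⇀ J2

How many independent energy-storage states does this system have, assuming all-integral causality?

β4 stroke→J2  (Se1 (Se) sets effort on bond)
β1 stroke→I1  (prefer integral on I1)
β0 stroke→J2  (1-jn J2 has f-setter on 1)
β2 stroke→J2  (common-f at J2 fixed by 1)
β3 stroke→J1  (closing 0-jn rule on J1)

2  (C1, I1 all integral)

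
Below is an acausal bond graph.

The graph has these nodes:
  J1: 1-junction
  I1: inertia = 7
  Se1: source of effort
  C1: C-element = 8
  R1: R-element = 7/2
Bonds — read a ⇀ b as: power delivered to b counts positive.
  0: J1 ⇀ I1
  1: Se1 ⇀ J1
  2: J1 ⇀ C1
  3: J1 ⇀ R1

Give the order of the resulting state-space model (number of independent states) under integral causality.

#1 →J1  (Se1 (Se) sets effort on bond)
#0 →I1  (prefer integral on I1)
#2 →J1  (1-jn J1 has f-setter on 0)
#3 →J1  (1-jn J1 has f-setter on 0)

2  (C1, I1 all integral)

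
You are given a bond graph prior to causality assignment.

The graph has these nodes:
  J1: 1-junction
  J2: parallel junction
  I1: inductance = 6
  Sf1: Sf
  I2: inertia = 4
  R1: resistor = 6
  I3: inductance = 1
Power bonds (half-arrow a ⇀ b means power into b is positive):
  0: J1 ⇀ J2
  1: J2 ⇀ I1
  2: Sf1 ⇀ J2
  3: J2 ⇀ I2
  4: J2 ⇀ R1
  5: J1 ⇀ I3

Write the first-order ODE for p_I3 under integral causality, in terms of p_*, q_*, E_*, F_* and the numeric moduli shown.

dp_I3/dt = -6*F_Sf1 + p_I1 + 3*p_I2/2 - 6*p_I3

#2 →Sf1  (Sf1: flow source, stroke at near end)
#1 →I1  (I1 outputs flow p/I1)
#3 →I2  (I2: I, integral causality)
#5 →I3  (prefer integral on I3)
#0 →J1  (1-jn J1 has f-setter on 5)
#4 →J2  (J2: last free bond brings effort in)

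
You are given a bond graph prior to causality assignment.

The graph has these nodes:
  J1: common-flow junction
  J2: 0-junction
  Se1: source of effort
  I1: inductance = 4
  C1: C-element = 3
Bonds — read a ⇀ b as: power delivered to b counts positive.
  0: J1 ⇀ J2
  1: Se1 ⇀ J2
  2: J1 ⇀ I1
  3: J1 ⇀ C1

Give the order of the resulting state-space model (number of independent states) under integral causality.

b1 →J2  (source Se1 imposes e)
b0 →J1  (0-jn J2 has e-setter on 1)
b2 →I1  (I1 outputs flow p/I1)
b3 →J1  (1-jn J1 has f-setter on 2)

2  (C1, I1 all integral)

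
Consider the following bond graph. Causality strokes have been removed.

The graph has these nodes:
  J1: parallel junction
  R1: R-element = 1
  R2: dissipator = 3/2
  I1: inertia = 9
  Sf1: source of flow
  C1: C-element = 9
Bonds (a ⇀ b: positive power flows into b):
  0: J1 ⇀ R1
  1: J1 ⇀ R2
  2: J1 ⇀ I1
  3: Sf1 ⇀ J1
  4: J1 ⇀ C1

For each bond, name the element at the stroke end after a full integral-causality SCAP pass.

b3 stroke at Sf1  (Sf1 (Sf) sets flow on bond)
b2 stroke at I1  (prefer integral on I1)
b4 stroke at J1  (C1: C, integral causality)
b0 stroke at R1  (0-jn J1 has e-setter on 4)
b1 stroke at R2  (common-e at J1 fixed by 4)

bond 0 →R1
bond 1 →R2
bond 2 →I1
bond 3 →Sf1
bond 4 →J1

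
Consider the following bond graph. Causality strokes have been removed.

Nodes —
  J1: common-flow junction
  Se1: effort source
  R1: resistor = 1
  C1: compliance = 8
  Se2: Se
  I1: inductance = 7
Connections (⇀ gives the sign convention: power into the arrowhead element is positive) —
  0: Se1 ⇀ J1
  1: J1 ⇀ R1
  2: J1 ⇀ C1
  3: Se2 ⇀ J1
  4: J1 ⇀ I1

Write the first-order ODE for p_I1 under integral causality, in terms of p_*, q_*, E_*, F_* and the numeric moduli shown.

b0 →J1  (Se1 (Se) sets effort on bond)
b3 →J1  (Se2 (Se) sets effort on bond)
b2 →J1  (C1: C, integral causality)
b4 →I1  (I1: I, integral causality)
b1 →J1  (J1: bond 4 brought flow, rest push out)

dp_I1/dt = E_Se1 + E_Se2 - p_I1/7 - q_C1/8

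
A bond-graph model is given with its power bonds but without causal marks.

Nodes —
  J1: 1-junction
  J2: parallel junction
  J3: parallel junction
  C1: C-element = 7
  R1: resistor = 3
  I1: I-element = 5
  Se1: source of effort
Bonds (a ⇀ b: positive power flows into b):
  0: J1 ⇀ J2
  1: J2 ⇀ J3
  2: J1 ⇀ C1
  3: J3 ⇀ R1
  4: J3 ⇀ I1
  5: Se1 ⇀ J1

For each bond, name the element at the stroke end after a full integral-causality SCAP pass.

b5 →J1  (Se1 (Se) sets effort on bond)
b2 →J1  (prefer integral on C1)
b0 →J2  (only one flow-in slot at J1)
b1 →J3  (0-jn J2 has e-setter on 0)
b3 →R1  (0-jn J3 has e-setter on 1)
b4 →I1  (0-jn J3 has e-setter on 1)

b0 →J2
b1 →J3
b2 →J1
b3 →R1
b4 →I1
b5 →J1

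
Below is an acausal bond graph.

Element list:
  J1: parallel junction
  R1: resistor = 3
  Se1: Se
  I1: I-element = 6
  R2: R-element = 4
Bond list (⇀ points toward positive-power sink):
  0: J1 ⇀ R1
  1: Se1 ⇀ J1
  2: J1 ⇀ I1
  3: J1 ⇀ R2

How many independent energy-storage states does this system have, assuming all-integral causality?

1  (I1 all integral)

bond 1 stroke→J1  (source Se1 imposes e)
bond 0 stroke→R1  (J1: bond 1 brought effort, rest push out)
bond 2 stroke→I1  (0-jn J1 has e-setter on 1)
bond 3 stroke→R2  (J1 effort already set via bond 1)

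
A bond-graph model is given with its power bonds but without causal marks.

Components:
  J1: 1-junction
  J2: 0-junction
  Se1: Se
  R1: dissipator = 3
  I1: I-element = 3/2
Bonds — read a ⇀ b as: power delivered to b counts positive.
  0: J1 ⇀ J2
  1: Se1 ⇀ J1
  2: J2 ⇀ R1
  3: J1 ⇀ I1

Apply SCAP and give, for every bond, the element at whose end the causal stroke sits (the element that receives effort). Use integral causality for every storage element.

#1 stroke→J1  (Se1 (Se) sets effort on bond)
#3 stroke→I1  (I1 outputs flow p/I1)
#0 stroke→J1  (J1 flow already set via bond 3)
#2 stroke→J2  (only one effort-in slot at J2)

b0 stroke→J1
b1 stroke→J1
b2 stroke→J2
b3 stroke→I1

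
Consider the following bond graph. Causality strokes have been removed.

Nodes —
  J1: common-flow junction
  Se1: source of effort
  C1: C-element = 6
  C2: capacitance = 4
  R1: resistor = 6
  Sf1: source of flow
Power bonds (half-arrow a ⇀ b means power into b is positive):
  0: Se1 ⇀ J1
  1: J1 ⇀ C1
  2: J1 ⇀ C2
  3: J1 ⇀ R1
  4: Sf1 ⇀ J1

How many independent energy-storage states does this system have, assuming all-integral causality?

2  (C1, C2 all integral)

b0 |J1  (source Se1 imposes e)
b4 |Sf1  (Sf1: flow source, stroke at near end)
b1 |J1  (J1: bond 4 brought flow, rest push out)
b2 |J1  (J1: bond 4 brought flow, rest push out)
b3 |J1  (1-jn J1 has f-setter on 4)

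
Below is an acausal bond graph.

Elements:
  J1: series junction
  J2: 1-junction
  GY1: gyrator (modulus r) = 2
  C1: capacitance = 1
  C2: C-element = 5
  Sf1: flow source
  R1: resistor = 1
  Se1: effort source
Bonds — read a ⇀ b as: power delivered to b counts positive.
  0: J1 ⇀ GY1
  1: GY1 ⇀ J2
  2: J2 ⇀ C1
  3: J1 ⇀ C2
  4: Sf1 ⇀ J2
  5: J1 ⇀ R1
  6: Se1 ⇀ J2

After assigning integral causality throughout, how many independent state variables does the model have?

bond 4 stroke→Sf1  (Sf1 fixes flow; stroke at Sf1)
bond 6 stroke→J2  (Se1 fixes effort; stroke away)
bond 1 stroke→J2  (common-f at J2 fixed by 4)
bond 2 stroke→J2  (1-jn J2 has f-setter on 4)
bond 0 stroke→J1  (through GY1, causality inverts; strokes same side of GY1)
bond 3 stroke→J1  (C2: C, integral causality)
bond 5 stroke→R1  (J1: last free bond brings flow in)

2  (C1, C2 all integral)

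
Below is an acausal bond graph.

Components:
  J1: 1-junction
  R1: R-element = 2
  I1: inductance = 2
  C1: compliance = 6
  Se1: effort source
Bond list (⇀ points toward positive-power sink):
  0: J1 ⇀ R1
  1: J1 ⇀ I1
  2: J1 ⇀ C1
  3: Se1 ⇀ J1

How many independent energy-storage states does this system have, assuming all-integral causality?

β3 →J1  (Se1 (Se) sets effort on bond)
β1 →I1  (I1 outputs flow p/I1)
β0 →J1  (J1: bond 1 brought flow, rest push out)
β2 →J1  (1-jn J1 has f-setter on 1)

2  (C1, I1 all integral)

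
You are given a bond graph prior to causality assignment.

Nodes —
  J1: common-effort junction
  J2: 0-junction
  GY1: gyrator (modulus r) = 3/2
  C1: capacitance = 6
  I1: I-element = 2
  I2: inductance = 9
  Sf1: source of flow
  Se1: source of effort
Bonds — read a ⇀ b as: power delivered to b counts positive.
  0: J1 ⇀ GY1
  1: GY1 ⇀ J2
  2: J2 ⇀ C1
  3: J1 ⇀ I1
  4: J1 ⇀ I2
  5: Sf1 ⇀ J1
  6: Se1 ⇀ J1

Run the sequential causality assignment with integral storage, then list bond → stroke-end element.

b0 →GY1
b1 →GY1
b2 →J2
b3 →I1
b4 →I2
b5 →Sf1
b6 →J1

b5 stroke→Sf1  (Sf1 fixes flow; stroke at Sf1)
b6 stroke→J1  (Se1 (Se) sets effort on bond)
b0 stroke→GY1  (J1: bond 6 brought effort, rest push out)
b3 stroke→I1  (0-jn J1 has e-setter on 6)
b4 stroke→I2  (0-jn J1 has e-setter on 6)
b1 stroke→GY1  (GY1: gyrator matches bond 0)
b2 stroke→J2  (only one effort-in slot at J2)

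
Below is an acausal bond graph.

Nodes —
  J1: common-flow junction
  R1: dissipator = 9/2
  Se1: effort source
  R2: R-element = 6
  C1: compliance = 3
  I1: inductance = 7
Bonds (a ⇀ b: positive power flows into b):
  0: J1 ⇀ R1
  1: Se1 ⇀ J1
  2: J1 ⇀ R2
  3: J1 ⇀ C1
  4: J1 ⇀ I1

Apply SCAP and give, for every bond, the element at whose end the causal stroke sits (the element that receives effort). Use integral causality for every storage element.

b0 stroke at J1
b1 stroke at J1
b2 stroke at J1
b3 stroke at J1
b4 stroke at I1

bond 1 stroke→J1  (Se1: effort source, stroke at far end)
bond 3 stroke→J1  (C1 outputs effort q/C1)
bond 4 stroke→I1  (I1 outputs flow p/I1)
bond 0 stroke→J1  (J1 flow already set via bond 4)
bond 2 stroke→J1  (1-jn J1 has f-setter on 4)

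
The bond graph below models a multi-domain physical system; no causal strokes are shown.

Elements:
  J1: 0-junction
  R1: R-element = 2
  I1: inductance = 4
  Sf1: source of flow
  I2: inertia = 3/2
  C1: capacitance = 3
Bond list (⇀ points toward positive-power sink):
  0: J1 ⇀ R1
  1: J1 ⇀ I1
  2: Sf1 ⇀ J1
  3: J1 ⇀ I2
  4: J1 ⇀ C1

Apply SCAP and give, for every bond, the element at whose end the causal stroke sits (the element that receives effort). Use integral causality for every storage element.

bond 2 stroke at Sf1  (Sf1 fixes flow; stroke at Sf1)
bond 1 stroke at I1  (prefer integral on I1)
bond 3 stroke at I2  (prefer integral on I2)
bond 4 stroke at J1  (prefer integral on C1)
bond 0 stroke at R1  (common-e at J1 fixed by 4)

#0 |R1
#1 |I1
#2 |Sf1
#3 |I2
#4 |J1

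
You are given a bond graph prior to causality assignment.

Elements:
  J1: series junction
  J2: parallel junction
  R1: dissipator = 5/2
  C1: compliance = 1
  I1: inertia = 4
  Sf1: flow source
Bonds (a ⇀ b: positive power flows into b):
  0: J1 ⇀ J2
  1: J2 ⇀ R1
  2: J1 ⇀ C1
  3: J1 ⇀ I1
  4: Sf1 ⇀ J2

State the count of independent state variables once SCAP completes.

2  (C1, I1 all integral)

bond 4 stroke at Sf1  (Sf1 (Sf) sets flow on bond)
bond 2 stroke at J1  (prefer integral on C1)
bond 3 stroke at I1  (I1: I, integral causality)
bond 0 stroke at J1  (1-jn J1 has f-setter on 3)
bond 1 stroke at J2  (closing 0-jn rule on J2)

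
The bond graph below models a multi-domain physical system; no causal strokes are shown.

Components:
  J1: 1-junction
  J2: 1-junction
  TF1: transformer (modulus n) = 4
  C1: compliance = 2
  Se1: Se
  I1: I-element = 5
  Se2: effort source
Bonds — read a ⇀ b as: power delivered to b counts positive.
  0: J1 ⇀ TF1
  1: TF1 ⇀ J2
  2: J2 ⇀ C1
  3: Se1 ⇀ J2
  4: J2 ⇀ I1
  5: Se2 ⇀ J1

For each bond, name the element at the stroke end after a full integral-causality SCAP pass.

b0 stroke→TF1
b1 stroke→J2
b2 stroke→J2
b3 stroke→J2
b4 stroke→I1
b5 stroke→J1

bond 3 stroke at J2  (source Se1 imposes e)
bond 5 stroke at J1  (Se2 (Se) sets effort on bond)
bond 0 stroke at TF1  (J1 needs exactly one f-in)
bond 1 stroke at J2  (through TF1, causality passes straight; one stroke at TF1)
bond 2 stroke at J2  (C1 integral (e out))
bond 4 stroke at I1  (J2: last free bond brings flow in)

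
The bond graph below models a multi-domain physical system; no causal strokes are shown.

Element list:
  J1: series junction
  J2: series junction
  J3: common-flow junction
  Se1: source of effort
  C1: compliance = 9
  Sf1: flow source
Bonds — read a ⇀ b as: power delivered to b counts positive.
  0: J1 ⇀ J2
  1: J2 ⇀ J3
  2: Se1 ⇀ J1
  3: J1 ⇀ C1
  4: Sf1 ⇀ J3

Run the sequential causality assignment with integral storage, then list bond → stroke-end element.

β0 stroke at J2
β1 stroke at J3
β2 stroke at J1
β3 stroke at J1
β4 stroke at Sf1

b2 |J1  (source Se1 imposes e)
b4 |Sf1  (Sf1 (Sf) sets flow on bond)
b1 |J3  (J3 flow already set via bond 4)
b0 |J2  (J2: bond 1 brought flow, rest push out)
b3 |J1  (1-jn J1 has f-setter on 0)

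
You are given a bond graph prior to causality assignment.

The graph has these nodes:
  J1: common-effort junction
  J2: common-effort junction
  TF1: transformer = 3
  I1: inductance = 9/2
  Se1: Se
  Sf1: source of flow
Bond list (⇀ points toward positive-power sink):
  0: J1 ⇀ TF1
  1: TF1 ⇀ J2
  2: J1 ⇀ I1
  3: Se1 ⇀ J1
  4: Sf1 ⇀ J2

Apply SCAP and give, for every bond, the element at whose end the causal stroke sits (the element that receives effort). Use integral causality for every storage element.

β0 |TF1
β1 |J2
β2 |I1
β3 |J1
β4 |Sf1

β3 stroke at J1  (source Se1 imposes e)
β4 stroke at Sf1  (Sf1 (Sf) sets flow on bond)
β0 stroke at TF1  (J1: bond 3 brought effort, rest push out)
β2 stroke at I1  (0-jn J1 has e-setter on 3)
β1 stroke at J2  (J2: last free bond brings effort in)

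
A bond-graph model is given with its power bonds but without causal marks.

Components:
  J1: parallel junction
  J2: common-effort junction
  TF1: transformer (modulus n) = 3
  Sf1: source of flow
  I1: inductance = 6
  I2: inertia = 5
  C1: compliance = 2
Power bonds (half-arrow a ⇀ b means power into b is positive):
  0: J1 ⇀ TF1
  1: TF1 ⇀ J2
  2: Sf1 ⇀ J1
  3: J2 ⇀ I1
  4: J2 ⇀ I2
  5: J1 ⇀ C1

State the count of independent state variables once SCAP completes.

b2 |Sf1  (source Sf1 imposes f)
b3 |I1  (I1: I, integral causality)
b4 |I2  (I2 integral (f out))
b1 |J2  (closing 0-jn rule on J2)
b0 |TF1  (TF1: transformer flips bond 1)
b5 |J1  (J1: last free bond brings effort in)

3  (C1, I1, I2 all integral)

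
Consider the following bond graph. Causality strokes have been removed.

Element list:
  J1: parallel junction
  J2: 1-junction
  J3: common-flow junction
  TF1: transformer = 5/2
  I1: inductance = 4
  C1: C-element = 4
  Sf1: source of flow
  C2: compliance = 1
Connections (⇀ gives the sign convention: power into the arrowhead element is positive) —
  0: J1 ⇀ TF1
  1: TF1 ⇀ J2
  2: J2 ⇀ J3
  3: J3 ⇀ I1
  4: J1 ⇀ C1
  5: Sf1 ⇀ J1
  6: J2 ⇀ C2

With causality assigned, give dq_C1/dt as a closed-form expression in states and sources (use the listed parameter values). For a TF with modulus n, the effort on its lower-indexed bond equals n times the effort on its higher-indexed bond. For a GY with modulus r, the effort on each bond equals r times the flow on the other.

β5 stroke→Sf1  (Sf1 (Sf) sets flow on bond)
β3 stroke→I1  (I1 integral (f out))
β2 stroke→J3  (1-jn J3 has f-setter on 3)
β1 stroke→J2  (1-jn J2 has f-setter on 2)
β6 stroke→J2  (J2 flow already set via bond 2)
β0 stroke→TF1  (TF1 one-in-one-out from 1)
β4 stroke→J1  (closing 0-jn rule on J1)

dq_C1/dt = F_Sf1 - p_I1/10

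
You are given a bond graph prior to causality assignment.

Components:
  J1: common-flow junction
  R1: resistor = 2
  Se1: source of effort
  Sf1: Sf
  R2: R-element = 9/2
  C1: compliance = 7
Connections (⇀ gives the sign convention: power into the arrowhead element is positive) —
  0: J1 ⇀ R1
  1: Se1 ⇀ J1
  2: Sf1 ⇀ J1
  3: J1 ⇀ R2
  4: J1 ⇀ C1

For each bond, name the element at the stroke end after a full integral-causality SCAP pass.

bond 1 |J1  (Se1 (Se) sets effort on bond)
bond 2 |Sf1  (source Sf1 imposes f)
bond 0 |J1  (J1: bond 2 brought flow, rest push out)
bond 3 |J1  (J1: bond 2 brought flow, rest push out)
bond 4 |J1  (J1 flow already set via bond 2)

b0 →J1
b1 →J1
b2 →Sf1
b3 →J1
b4 →J1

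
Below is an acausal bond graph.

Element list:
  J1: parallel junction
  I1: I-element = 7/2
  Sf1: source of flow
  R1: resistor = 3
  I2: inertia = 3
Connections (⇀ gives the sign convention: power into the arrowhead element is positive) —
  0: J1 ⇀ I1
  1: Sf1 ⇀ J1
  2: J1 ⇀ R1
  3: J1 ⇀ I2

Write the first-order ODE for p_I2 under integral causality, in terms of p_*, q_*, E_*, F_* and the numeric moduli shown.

dp_I2/dt = 3*F_Sf1 - 6*p_I1/7 - p_I2

#1 stroke→Sf1  (Sf1: flow source, stroke at near end)
#0 stroke→I1  (I1 integral (f out))
#3 stroke→I2  (I2 outputs flow p/I2)
#2 stroke→J1  (J1 needs exactly one e-in)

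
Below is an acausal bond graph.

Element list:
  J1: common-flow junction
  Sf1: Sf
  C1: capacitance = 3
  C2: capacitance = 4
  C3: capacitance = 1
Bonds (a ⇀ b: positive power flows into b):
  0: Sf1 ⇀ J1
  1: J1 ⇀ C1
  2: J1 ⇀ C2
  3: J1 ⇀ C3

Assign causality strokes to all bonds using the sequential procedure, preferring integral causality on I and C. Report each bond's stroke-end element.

b0 stroke→Sf1
b1 stroke→J1
b2 stroke→J1
b3 stroke→J1

#0 stroke at Sf1  (source Sf1 imposes f)
#1 stroke at J1  (J1 flow already set via bond 0)
#2 stroke at J1  (J1 flow already set via bond 0)
#3 stroke at J1  (1-jn J1 has f-setter on 0)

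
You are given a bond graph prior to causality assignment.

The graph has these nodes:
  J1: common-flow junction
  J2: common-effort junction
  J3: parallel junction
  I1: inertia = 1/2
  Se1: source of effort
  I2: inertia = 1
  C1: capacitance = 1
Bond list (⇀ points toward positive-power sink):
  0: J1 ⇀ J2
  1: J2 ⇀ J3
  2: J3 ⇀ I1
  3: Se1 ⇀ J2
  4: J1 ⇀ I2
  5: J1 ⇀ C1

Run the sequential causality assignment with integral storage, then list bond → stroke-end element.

bond 0 →J1
bond 1 →J3
bond 2 →I1
bond 3 →J2
bond 4 →I2
bond 5 →J1

bond 3 stroke→J2  (Se1 fixes effort; stroke away)
bond 0 stroke→J1  (0-jn J2 has e-setter on 3)
bond 1 stroke→J3  (0-jn J2 has e-setter on 3)
bond 2 stroke→I1  (0-jn J3 has e-setter on 1)
bond 4 stroke→I2  (I2: I, integral causality)
bond 5 stroke→J1  (common-f at J1 fixed by 4)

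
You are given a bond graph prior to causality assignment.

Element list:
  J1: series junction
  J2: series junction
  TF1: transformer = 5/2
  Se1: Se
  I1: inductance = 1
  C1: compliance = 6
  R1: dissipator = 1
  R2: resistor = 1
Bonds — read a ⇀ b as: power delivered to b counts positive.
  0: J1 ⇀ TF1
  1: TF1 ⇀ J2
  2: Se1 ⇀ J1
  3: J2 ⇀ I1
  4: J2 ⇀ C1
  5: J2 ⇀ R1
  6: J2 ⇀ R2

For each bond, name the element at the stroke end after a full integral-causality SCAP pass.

bond 2 stroke→J1  (source Se1 imposes e)
bond 0 stroke→TF1  (J1 needs exactly one f-in)
bond 1 stroke→J2  (through TF1, causality passes straight; one stroke at TF1)
bond 3 stroke→I1  (I1: I, integral causality)
bond 4 stroke→J2  (common-f at J2 fixed by 3)
bond 5 stroke→J2  (1-jn J2 has f-setter on 3)
bond 6 stroke→J2  (common-f at J2 fixed by 3)

b0 →TF1
b1 →J2
b2 →J1
b3 →I1
b4 →J2
b5 →J2
b6 →J2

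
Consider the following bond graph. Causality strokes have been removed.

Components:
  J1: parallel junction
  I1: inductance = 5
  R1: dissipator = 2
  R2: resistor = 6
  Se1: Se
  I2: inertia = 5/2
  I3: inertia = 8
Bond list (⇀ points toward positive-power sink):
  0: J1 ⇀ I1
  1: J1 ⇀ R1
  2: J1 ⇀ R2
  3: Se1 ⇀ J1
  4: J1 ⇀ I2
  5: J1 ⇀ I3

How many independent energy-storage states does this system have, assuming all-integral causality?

3  (I1, I2, I3 all integral)

#3 |J1  (source Se1 imposes e)
#0 |I1  (J1: bond 3 brought effort, rest push out)
#1 |R1  (J1 effort already set via bond 3)
#2 |R2  (common-e at J1 fixed by 3)
#4 |I2  (0-jn J1 has e-setter on 3)
#5 |I3  (0-jn J1 has e-setter on 3)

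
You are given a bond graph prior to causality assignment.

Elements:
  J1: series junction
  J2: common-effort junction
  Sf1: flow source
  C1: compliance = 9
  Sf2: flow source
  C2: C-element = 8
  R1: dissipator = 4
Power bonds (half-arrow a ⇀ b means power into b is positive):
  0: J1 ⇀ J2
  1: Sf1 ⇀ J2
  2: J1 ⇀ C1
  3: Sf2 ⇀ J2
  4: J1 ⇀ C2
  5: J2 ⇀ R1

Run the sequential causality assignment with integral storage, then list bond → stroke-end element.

bond 1 stroke at Sf1  (Sf1 (Sf) sets flow on bond)
bond 3 stroke at Sf2  (source Sf2 imposes f)
bond 2 stroke at J1  (C1 integral (e out))
bond 4 stroke at J1  (C2 outputs effort q/C2)
bond 0 stroke at J2  (only one flow-in slot at J1)
bond 5 stroke at R1  (0-jn J2 has e-setter on 0)

bond 0 →J2
bond 1 →Sf1
bond 2 →J1
bond 3 →Sf2
bond 4 →J1
bond 5 →R1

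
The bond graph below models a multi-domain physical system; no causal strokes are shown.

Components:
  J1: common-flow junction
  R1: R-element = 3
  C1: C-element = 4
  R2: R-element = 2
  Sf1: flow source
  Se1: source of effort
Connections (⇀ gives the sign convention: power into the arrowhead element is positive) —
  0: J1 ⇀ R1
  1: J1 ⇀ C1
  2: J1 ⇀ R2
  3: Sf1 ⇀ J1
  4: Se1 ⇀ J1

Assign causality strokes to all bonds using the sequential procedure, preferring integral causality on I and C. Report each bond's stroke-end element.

bond 3 stroke→Sf1  (source Sf1 imposes f)
bond 4 stroke→J1  (Se1 (Se) sets effort on bond)
bond 0 stroke→J1  (common-f at J1 fixed by 3)
bond 1 stroke→J1  (J1: bond 3 brought flow, rest push out)
bond 2 stroke→J1  (J1 flow already set via bond 3)

β0 stroke at J1
β1 stroke at J1
β2 stroke at J1
β3 stroke at Sf1
β4 stroke at J1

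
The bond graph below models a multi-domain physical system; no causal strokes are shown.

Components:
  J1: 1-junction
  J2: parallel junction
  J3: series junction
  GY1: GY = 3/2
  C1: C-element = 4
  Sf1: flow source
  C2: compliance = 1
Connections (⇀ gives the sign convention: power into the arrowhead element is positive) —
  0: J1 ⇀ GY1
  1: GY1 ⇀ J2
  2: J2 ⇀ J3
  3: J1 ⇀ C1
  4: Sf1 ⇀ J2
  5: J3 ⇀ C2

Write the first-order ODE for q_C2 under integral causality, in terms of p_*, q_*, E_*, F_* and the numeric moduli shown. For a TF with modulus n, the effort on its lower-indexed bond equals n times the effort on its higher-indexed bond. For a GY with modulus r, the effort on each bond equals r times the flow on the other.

dq_C2/dt = F_Sf1 - q_C1/6

#4 |Sf1  (Sf1 fixes flow; stroke at Sf1)
#3 |J1  (prefer integral on C1)
#0 |GY1  (J1 needs exactly one f-in)
#1 |GY1  (GY1: gyrator matches bond 0)
#2 |J2  (closing 0-jn rule on J2)
#5 |J3  (1-jn J3 has f-setter on 2)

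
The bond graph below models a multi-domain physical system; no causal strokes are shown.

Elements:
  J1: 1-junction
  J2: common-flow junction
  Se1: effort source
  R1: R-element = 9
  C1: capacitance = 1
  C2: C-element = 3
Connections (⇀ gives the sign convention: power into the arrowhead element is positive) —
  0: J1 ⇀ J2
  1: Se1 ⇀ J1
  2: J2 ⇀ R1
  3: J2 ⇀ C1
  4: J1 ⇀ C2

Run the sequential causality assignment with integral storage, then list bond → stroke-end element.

#1 stroke→J1  (Se1 fixes effort; stroke away)
#3 stroke→J2  (prefer integral on C1)
#4 stroke→J1  (C2 integral (e out))
#0 stroke→J2  (J1 needs exactly one f-in)
#2 stroke→R1  (closing 1-jn rule on J2)

#0 |J2
#1 |J1
#2 |R1
#3 |J2
#4 |J1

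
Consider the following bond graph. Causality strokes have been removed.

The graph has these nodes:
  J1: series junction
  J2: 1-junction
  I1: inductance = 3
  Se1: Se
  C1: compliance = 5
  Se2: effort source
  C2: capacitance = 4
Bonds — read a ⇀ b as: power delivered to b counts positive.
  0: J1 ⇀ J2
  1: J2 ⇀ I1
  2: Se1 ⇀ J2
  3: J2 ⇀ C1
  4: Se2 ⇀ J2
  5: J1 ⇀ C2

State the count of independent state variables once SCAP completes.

#2 stroke→J2  (Se1 fixes effort; stroke away)
#4 stroke→J2  (Se2 fixes effort; stroke away)
#1 stroke→I1  (prefer integral on I1)
#0 stroke→J2  (common-f at J2 fixed by 1)
#3 stroke→J2  (J2 flow already set via bond 1)
#5 stroke→J1  (1-jn J1 has f-setter on 0)

3  (C1, C2, I1 all integral)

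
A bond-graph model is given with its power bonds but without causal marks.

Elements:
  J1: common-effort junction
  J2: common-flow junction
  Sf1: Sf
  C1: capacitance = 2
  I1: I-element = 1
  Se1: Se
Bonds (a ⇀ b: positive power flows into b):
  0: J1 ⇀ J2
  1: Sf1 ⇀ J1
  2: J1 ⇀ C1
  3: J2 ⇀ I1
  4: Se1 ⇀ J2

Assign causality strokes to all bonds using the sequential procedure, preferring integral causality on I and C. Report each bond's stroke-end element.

β0 stroke at J2
β1 stroke at Sf1
β2 stroke at J1
β3 stroke at I1
β4 stroke at J2

#1 →Sf1  (Sf1 (Sf) sets flow on bond)
#4 →J2  (source Se1 imposes e)
#2 →J1  (prefer integral on C1)
#0 →J2  (J1 effort already set via bond 2)
#3 →I1  (J2 needs exactly one f-in)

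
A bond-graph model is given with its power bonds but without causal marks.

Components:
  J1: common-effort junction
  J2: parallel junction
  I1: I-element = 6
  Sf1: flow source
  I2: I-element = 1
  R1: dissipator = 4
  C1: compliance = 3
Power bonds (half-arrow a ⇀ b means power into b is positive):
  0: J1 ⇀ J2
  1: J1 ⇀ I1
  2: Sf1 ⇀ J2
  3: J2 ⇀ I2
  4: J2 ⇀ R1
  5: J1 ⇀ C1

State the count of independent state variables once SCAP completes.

#2 |Sf1  (source Sf1 imposes f)
#1 |I1  (I1 integral (f out))
#3 |I2  (I2 outputs flow p/I2)
#5 |J1  (C1 integral (e out))
#0 |J2  (J1 effort already set via bond 5)
#4 |R1  (common-e at J2 fixed by 0)

3  (C1, I1, I2 all integral)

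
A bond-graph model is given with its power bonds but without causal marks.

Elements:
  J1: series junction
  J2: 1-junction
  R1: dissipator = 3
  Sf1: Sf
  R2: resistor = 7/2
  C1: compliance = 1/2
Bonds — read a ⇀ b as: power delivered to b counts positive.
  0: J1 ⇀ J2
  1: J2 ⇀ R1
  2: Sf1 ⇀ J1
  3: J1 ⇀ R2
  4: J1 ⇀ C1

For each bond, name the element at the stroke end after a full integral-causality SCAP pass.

β2 →Sf1  (Sf1 (Sf) sets flow on bond)
β0 →J1  (1-jn J1 has f-setter on 2)
β3 →J1  (1-jn J1 has f-setter on 2)
β4 →J1  (common-f at J1 fixed by 2)
β1 →J2  (common-f at J2 fixed by 0)

b0 stroke→J1
b1 stroke→J2
b2 stroke→Sf1
b3 stroke→J1
b4 stroke→J1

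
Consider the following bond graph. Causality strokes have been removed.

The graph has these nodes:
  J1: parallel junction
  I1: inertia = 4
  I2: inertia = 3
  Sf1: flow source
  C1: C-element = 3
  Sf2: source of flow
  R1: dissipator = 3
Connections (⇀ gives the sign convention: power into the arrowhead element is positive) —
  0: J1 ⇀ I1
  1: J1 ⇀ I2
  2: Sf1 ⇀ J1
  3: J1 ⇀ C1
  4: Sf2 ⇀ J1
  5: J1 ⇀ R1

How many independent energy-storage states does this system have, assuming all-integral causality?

3  (C1, I1, I2 all integral)

bond 2 stroke→Sf1  (Sf1: flow source, stroke at near end)
bond 4 stroke→Sf2  (source Sf2 imposes f)
bond 0 stroke→I1  (I1: I, integral causality)
bond 1 stroke→I2  (prefer integral on I2)
bond 3 stroke→J1  (C1 outputs effort q/C1)
bond 5 stroke→R1  (0-jn J1 has e-setter on 3)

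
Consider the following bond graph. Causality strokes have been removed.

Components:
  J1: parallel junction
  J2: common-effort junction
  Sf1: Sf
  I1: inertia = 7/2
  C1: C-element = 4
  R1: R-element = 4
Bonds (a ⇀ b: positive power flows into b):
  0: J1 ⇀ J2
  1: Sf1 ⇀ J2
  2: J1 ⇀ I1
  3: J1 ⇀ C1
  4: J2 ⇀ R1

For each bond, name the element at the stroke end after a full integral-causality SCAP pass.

β1 →Sf1  (Sf1 (Sf) sets flow on bond)
β2 →I1  (I1 outputs flow p/I1)
β3 →J1  (C1 outputs effort q/C1)
β0 →J2  (J1: bond 3 brought effort, rest push out)
β4 →R1  (J2: bond 0 brought effort, rest push out)

bond 0 |J2
bond 1 |Sf1
bond 2 |I1
bond 3 |J1
bond 4 |R1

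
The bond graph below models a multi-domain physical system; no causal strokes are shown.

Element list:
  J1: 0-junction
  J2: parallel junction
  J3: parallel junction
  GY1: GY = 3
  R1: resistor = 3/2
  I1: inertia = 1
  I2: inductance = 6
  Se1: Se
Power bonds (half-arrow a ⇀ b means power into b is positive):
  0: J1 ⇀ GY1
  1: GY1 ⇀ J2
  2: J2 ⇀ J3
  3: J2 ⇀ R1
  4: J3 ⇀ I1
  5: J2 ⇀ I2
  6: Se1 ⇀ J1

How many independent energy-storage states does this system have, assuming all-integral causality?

#6 |J1  (Se1: effort source, stroke at far end)
#0 |GY1  (common-e at J1 fixed by 6)
#1 |GY1  (GY GY1: same side as bond 0)
#4 |I1  (I1 outputs flow p/I1)
#2 |J3  (J3: last free bond brings effort in)
#5 |I2  (I2: I, integral causality)
#3 |J2  (J2 needs exactly one e-in)

2  (I1, I2 all integral)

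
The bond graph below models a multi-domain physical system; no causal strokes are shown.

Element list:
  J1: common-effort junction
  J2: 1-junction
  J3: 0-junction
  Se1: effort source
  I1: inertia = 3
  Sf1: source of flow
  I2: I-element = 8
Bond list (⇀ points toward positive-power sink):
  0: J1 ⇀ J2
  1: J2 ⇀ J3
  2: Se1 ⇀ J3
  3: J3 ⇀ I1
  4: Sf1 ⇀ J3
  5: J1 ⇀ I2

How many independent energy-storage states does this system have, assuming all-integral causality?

2  (I1, I2 all integral)

#2 |J3  (Se1 fixes effort; stroke away)
#4 |Sf1  (Sf1: flow source, stroke at near end)
#1 |J2  (common-e at J3 fixed by 2)
#3 |I1  (J3 effort already set via bond 2)
#0 |J1  (J2: last free bond brings flow in)
#5 |I2  (common-e at J1 fixed by 0)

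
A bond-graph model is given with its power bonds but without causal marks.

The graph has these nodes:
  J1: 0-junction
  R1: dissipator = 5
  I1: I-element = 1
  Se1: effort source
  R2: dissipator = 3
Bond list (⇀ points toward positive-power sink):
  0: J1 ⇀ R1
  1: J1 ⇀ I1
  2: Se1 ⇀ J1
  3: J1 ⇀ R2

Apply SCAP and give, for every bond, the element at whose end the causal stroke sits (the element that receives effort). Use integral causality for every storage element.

bond 2 stroke at J1  (Se1 (Se) sets effort on bond)
bond 0 stroke at R1  (J1 effort already set via bond 2)
bond 1 stroke at I1  (0-jn J1 has e-setter on 2)
bond 3 stroke at R2  (J1 effort already set via bond 2)

b0 stroke at R1
b1 stroke at I1
b2 stroke at J1
b3 stroke at R2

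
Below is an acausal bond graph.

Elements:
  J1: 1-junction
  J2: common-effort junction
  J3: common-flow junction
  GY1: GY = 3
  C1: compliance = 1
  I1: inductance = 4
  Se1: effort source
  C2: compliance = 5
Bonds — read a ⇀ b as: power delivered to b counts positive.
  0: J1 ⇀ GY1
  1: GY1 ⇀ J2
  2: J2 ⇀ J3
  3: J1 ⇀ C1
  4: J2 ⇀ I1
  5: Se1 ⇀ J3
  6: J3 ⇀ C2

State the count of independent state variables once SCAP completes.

3  (C1, C2, I1 all integral)

bond 5 stroke at J3  (Se1 (Se) sets effort on bond)
bond 3 stroke at J1  (C1: C, integral causality)
bond 0 stroke at GY1  (closing 1-jn rule on J1)
bond 1 stroke at GY1  (through GY1, causality inverts; strokes same side of GY1)
bond 4 stroke at I1  (I1 integral (f out))
bond 2 stroke at J2  (J2: last free bond brings effort in)
bond 6 stroke at J3  (1-jn J3 has f-setter on 2)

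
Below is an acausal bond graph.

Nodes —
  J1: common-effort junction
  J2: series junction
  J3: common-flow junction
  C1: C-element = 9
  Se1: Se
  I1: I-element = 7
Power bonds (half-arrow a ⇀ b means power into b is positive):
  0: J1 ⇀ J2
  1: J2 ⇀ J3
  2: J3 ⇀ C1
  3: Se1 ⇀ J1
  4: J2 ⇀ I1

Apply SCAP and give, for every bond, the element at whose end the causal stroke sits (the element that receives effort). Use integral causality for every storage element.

β0 stroke→J2
β1 stroke→J2
β2 stroke→J3
β3 stroke→J1
β4 stroke→I1

#3 →J1  (Se1: effort source, stroke at far end)
#0 →J2  (J1: bond 3 brought effort, rest push out)
#2 →J3  (C1 outputs effort q/C1)
#1 →J2  (J3: last free bond brings flow in)
#4 →I1  (J2: last free bond brings flow in)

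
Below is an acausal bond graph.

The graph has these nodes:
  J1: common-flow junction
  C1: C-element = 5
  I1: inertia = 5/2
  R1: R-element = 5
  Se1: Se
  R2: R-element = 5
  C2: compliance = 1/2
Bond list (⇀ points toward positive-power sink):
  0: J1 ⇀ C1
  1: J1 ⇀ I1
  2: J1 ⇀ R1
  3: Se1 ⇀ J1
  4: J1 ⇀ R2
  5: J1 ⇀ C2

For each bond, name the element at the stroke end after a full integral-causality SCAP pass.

b3 →J1  (Se1 fixes effort; stroke away)
b0 →J1  (prefer integral on C1)
b1 →I1  (I1: I, integral causality)
b2 →J1  (common-f at J1 fixed by 1)
b4 →J1  (J1: bond 1 brought flow, rest push out)
b5 →J1  (1-jn J1 has f-setter on 1)

#0 |J1
#1 |I1
#2 |J1
#3 |J1
#4 |J1
#5 |J1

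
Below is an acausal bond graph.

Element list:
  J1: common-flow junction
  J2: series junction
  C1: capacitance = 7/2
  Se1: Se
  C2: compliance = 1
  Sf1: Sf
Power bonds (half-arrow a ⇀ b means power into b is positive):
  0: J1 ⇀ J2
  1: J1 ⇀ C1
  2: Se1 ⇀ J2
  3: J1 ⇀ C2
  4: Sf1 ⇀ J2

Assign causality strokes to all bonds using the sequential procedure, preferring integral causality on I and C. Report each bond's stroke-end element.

#2 stroke→J2  (source Se1 imposes e)
#4 stroke→Sf1  (source Sf1 imposes f)
#0 stroke→J2  (J2 flow already set via bond 4)
#1 stroke→J1  (common-f at J1 fixed by 0)
#3 stroke→J1  (common-f at J1 fixed by 0)

#0 →J2
#1 →J1
#2 →J2
#3 →J1
#4 →Sf1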